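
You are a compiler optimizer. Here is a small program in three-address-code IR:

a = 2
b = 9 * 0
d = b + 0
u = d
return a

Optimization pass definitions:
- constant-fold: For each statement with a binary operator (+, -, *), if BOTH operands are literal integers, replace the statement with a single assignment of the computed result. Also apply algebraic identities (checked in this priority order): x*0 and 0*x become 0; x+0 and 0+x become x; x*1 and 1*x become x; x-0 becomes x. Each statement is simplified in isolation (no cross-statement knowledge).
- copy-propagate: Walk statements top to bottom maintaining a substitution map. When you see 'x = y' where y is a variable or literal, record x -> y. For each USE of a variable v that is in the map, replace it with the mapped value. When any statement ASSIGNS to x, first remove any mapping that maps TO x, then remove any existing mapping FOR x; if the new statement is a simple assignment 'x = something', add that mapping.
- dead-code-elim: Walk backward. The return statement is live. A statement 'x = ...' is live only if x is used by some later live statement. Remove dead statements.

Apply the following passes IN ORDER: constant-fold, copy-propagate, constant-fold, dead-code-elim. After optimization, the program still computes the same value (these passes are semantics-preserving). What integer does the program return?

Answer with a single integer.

Answer: 2

Derivation:
Initial IR:
  a = 2
  b = 9 * 0
  d = b + 0
  u = d
  return a
After constant-fold (5 stmts):
  a = 2
  b = 0
  d = b
  u = d
  return a
After copy-propagate (5 stmts):
  a = 2
  b = 0
  d = 0
  u = 0
  return 2
After constant-fold (5 stmts):
  a = 2
  b = 0
  d = 0
  u = 0
  return 2
After dead-code-elim (1 stmts):
  return 2
Evaluate:
  a = 2  =>  a = 2
  b = 9 * 0  =>  b = 0
  d = b + 0  =>  d = 0
  u = d  =>  u = 0
  return a = 2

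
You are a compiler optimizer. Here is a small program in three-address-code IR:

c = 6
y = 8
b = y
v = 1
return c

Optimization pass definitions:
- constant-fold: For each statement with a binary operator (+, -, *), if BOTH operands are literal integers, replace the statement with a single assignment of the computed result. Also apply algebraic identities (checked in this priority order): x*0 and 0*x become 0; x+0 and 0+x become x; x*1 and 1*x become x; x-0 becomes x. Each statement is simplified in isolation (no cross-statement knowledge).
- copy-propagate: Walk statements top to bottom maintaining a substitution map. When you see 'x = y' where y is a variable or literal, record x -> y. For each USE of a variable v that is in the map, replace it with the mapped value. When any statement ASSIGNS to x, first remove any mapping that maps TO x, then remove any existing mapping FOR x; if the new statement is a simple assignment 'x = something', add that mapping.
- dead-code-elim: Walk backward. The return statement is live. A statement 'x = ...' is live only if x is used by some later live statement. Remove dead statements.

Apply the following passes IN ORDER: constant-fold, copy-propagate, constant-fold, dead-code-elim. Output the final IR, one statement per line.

Answer: return 6

Derivation:
Initial IR:
  c = 6
  y = 8
  b = y
  v = 1
  return c
After constant-fold (5 stmts):
  c = 6
  y = 8
  b = y
  v = 1
  return c
After copy-propagate (5 stmts):
  c = 6
  y = 8
  b = 8
  v = 1
  return 6
After constant-fold (5 stmts):
  c = 6
  y = 8
  b = 8
  v = 1
  return 6
After dead-code-elim (1 stmts):
  return 6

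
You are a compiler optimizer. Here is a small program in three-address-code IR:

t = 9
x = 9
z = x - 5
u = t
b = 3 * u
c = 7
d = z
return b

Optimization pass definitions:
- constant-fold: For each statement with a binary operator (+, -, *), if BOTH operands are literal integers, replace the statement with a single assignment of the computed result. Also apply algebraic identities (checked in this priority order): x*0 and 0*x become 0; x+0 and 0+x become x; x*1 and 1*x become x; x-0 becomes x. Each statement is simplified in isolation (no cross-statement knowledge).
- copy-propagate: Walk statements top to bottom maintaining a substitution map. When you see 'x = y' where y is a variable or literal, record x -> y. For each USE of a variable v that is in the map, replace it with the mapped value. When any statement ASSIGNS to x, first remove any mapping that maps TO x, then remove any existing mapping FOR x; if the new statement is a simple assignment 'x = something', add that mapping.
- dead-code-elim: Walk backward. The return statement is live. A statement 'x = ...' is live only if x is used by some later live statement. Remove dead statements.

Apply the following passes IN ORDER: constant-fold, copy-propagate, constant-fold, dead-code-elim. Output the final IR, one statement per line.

Initial IR:
  t = 9
  x = 9
  z = x - 5
  u = t
  b = 3 * u
  c = 7
  d = z
  return b
After constant-fold (8 stmts):
  t = 9
  x = 9
  z = x - 5
  u = t
  b = 3 * u
  c = 7
  d = z
  return b
After copy-propagate (8 stmts):
  t = 9
  x = 9
  z = 9 - 5
  u = 9
  b = 3 * 9
  c = 7
  d = z
  return b
After constant-fold (8 stmts):
  t = 9
  x = 9
  z = 4
  u = 9
  b = 27
  c = 7
  d = z
  return b
After dead-code-elim (2 stmts):
  b = 27
  return b

Answer: b = 27
return b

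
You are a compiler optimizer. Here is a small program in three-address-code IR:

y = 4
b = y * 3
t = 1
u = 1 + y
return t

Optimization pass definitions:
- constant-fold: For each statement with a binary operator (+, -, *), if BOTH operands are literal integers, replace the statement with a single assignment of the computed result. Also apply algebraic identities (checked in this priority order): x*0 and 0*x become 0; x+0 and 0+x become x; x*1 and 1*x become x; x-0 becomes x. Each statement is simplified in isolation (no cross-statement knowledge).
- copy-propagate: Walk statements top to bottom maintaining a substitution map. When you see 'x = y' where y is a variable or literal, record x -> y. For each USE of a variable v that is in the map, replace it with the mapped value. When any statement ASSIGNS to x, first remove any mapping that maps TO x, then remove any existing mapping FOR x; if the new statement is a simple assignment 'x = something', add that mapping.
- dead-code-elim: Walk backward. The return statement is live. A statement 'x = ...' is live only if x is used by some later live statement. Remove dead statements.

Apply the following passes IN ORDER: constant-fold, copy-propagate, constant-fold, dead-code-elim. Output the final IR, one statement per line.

Initial IR:
  y = 4
  b = y * 3
  t = 1
  u = 1 + y
  return t
After constant-fold (5 stmts):
  y = 4
  b = y * 3
  t = 1
  u = 1 + y
  return t
After copy-propagate (5 stmts):
  y = 4
  b = 4 * 3
  t = 1
  u = 1 + 4
  return 1
After constant-fold (5 stmts):
  y = 4
  b = 12
  t = 1
  u = 5
  return 1
After dead-code-elim (1 stmts):
  return 1

Answer: return 1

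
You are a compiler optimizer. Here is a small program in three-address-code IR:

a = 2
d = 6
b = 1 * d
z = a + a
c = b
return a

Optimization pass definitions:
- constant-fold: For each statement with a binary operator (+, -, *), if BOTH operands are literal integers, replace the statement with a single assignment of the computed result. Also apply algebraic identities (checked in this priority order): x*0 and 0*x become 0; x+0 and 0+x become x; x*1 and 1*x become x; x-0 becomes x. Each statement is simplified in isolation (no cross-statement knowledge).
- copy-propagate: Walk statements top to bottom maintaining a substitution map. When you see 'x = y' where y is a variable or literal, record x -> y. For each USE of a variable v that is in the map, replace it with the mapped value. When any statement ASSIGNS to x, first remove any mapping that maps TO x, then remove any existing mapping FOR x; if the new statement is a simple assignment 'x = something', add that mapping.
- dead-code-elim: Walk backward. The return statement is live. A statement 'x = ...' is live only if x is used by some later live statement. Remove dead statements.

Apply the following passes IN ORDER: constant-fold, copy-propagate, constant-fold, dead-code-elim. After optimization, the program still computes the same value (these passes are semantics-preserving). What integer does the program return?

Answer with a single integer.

Initial IR:
  a = 2
  d = 6
  b = 1 * d
  z = a + a
  c = b
  return a
After constant-fold (6 stmts):
  a = 2
  d = 6
  b = d
  z = a + a
  c = b
  return a
After copy-propagate (6 stmts):
  a = 2
  d = 6
  b = 6
  z = 2 + 2
  c = 6
  return 2
After constant-fold (6 stmts):
  a = 2
  d = 6
  b = 6
  z = 4
  c = 6
  return 2
After dead-code-elim (1 stmts):
  return 2
Evaluate:
  a = 2  =>  a = 2
  d = 6  =>  d = 6
  b = 1 * d  =>  b = 6
  z = a + a  =>  z = 4
  c = b  =>  c = 6
  return a = 2

Answer: 2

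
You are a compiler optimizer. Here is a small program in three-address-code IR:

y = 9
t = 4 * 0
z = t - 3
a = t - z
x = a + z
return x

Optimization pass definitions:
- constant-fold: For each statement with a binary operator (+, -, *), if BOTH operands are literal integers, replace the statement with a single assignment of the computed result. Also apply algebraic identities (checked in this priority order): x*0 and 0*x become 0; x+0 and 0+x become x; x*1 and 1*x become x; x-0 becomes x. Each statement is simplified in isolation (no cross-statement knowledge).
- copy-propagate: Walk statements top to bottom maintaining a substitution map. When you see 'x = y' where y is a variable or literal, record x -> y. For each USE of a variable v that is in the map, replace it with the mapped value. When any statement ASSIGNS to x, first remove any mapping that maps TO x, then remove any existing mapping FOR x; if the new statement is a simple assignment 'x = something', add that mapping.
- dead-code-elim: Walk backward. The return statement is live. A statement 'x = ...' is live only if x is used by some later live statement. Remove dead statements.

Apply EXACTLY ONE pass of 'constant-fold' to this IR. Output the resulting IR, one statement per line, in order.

Answer: y = 9
t = 0
z = t - 3
a = t - z
x = a + z
return x

Derivation:
Applying constant-fold statement-by-statement:
  [1] y = 9  (unchanged)
  [2] t = 4 * 0  -> t = 0
  [3] z = t - 3  (unchanged)
  [4] a = t - z  (unchanged)
  [5] x = a + z  (unchanged)
  [6] return x  (unchanged)
Result (6 stmts):
  y = 9
  t = 0
  z = t - 3
  a = t - z
  x = a + z
  return x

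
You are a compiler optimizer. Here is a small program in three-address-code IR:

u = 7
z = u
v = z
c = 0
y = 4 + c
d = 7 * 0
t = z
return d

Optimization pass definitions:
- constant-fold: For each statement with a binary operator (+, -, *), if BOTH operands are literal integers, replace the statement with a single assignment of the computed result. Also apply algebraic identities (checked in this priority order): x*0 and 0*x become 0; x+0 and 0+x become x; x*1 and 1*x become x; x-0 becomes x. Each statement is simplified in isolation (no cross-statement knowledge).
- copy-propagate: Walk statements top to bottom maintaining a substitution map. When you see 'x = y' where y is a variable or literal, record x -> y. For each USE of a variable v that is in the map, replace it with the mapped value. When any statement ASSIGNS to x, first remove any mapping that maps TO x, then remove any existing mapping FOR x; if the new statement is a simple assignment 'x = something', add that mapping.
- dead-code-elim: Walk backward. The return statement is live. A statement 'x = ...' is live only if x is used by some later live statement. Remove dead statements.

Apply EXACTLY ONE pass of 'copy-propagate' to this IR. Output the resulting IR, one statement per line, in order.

Answer: u = 7
z = 7
v = 7
c = 0
y = 4 + 0
d = 7 * 0
t = 7
return d

Derivation:
Applying copy-propagate statement-by-statement:
  [1] u = 7  (unchanged)
  [2] z = u  -> z = 7
  [3] v = z  -> v = 7
  [4] c = 0  (unchanged)
  [5] y = 4 + c  -> y = 4 + 0
  [6] d = 7 * 0  (unchanged)
  [7] t = z  -> t = 7
  [8] return d  (unchanged)
Result (8 stmts):
  u = 7
  z = 7
  v = 7
  c = 0
  y = 4 + 0
  d = 7 * 0
  t = 7
  return d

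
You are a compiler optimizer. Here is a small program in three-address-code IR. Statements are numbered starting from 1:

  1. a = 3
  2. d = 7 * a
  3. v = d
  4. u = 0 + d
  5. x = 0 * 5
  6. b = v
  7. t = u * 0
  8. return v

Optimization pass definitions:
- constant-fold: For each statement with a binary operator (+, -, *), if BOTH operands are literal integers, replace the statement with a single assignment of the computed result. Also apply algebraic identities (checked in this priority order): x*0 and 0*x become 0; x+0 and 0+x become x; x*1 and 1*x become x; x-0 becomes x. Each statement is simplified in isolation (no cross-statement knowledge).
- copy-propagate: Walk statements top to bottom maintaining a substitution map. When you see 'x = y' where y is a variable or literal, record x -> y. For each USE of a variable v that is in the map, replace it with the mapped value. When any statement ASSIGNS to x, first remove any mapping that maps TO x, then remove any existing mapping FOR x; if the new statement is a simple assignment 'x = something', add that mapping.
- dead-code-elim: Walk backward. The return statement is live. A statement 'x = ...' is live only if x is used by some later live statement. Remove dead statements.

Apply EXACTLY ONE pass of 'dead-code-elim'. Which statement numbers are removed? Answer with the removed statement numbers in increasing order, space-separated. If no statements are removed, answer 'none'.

Backward liveness scan:
Stmt 1 'a = 3': KEEP (a is live); live-in = []
Stmt 2 'd = 7 * a': KEEP (d is live); live-in = ['a']
Stmt 3 'v = d': KEEP (v is live); live-in = ['d']
Stmt 4 'u = 0 + d': DEAD (u not in live set ['v'])
Stmt 5 'x = 0 * 5': DEAD (x not in live set ['v'])
Stmt 6 'b = v': DEAD (b not in live set ['v'])
Stmt 7 't = u * 0': DEAD (t not in live set ['v'])
Stmt 8 'return v': KEEP (return); live-in = ['v']
Removed statement numbers: [4, 5, 6, 7]
Surviving IR:
  a = 3
  d = 7 * a
  v = d
  return v

Answer: 4 5 6 7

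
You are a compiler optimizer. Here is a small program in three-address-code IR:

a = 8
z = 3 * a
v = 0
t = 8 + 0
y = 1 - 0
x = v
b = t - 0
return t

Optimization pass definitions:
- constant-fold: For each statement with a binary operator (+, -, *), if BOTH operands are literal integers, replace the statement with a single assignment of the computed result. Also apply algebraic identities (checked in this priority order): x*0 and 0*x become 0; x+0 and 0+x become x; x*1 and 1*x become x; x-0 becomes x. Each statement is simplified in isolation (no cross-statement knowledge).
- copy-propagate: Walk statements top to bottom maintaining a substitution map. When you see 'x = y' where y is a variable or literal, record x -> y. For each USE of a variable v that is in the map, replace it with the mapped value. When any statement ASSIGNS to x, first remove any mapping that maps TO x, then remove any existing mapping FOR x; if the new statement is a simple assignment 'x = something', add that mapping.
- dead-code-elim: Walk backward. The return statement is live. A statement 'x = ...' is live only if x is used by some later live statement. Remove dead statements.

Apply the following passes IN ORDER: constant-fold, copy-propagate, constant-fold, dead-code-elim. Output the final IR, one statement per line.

Answer: return 8

Derivation:
Initial IR:
  a = 8
  z = 3 * a
  v = 0
  t = 8 + 0
  y = 1 - 0
  x = v
  b = t - 0
  return t
After constant-fold (8 stmts):
  a = 8
  z = 3 * a
  v = 0
  t = 8
  y = 1
  x = v
  b = t
  return t
After copy-propagate (8 stmts):
  a = 8
  z = 3 * 8
  v = 0
  t = 8
  y = 1
  x = 0
  b = 8
  return 8
After constant-fold (8 stmts):
  a = 8
  z = 24
  v = 0
  t = 8
  y = 1
  x = 0
  b = 8
  return 8
After dead-code-elim (1 stmts):
  return 8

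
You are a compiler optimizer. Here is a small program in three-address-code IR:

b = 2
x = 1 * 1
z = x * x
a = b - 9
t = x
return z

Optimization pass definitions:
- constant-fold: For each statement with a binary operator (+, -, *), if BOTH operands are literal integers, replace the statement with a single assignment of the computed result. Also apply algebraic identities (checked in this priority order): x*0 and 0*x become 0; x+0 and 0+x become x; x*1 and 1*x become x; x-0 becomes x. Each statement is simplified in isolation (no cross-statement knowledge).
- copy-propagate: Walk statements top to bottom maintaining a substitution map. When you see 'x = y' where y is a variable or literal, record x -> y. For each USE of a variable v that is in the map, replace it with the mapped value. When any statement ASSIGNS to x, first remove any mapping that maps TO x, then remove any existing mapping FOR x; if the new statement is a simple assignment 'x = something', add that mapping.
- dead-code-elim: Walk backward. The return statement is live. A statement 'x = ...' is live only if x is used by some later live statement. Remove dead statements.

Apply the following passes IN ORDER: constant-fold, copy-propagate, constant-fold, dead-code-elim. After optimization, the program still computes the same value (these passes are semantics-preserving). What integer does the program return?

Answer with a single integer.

Answer: 1

Derivation:
Initial IR:
  b = 2
  x = 1 * 1
  z = x * x
  a = b - 9
  t = x
  return z
After constant-fold (6 stmts):
  b = 2
  x = 1
  z = x * x
  a = b - 9
  t = x
  return z
After copy-propagate (6 stmts):
  b = 2
  x = 1
  z = 1 * 1
  a = 2 - 9
  t = 1
  return z
After constant-fold (6 stmts):
  b = 2
  x = 1
  z = 1
  a = -7
  t = 1
  return z
After dead-code-elim (2 stmts):
  z = 1
  return z
Evaluate:
  b = 2  =>  b = 2
  x = 1 * 1  =>  x = 1
  z = x * x  =>  z = 1
  a = b - 9  =>  a = -7
  t = x  =>  t = 1
  return z = 1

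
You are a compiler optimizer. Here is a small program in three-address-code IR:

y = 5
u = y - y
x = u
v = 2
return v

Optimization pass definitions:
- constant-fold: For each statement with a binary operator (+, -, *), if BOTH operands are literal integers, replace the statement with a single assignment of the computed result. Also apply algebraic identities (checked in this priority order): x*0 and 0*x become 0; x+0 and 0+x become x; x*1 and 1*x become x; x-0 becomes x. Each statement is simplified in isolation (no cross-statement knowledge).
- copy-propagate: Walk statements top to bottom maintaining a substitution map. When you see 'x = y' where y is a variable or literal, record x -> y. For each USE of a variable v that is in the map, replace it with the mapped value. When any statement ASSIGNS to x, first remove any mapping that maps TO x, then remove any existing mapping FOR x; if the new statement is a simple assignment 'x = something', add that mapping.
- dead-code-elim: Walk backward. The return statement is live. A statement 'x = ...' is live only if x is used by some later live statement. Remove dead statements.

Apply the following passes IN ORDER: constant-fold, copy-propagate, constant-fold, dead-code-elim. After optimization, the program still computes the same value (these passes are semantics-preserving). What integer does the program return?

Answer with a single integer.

Initial IR:
  y = 5
  u = y - y
  x = u
  v = 2
  return v
After constant-fold (5 stmts):
  y = 5
  u = y - y
  x = u
  v = 2
  return v
After copy-propagate (5 stmts):
  y = 5
  u = 5 - 5
  x = u
  v = 2
  return 2
After constant-fold (5 stmts):
  y = 5
  u = 0
  x = u
  v = 2
  return 2
After dead-code-elim (1 stmts):
  return 2
Evaluate:
  y = 5  =>  y = 5
  u = y - y  =>  u = 0
  x = u  =>  x = 0
  v = 2  =>  v = 2
  return v = 2

Answer: 2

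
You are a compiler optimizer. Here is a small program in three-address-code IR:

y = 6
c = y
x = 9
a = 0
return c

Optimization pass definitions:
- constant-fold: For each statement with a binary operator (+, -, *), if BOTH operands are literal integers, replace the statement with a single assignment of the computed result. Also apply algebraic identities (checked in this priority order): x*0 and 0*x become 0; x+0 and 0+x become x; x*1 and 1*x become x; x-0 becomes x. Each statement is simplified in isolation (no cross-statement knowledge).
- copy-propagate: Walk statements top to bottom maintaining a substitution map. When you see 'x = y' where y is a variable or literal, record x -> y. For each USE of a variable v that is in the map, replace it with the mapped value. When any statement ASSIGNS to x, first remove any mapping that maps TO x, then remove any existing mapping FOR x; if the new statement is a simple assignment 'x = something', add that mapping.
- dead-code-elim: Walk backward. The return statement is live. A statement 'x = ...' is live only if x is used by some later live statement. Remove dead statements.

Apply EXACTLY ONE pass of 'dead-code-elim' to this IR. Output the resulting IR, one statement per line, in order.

Applying dead-code-elim statement-by-statement:
  [5] return c  -> KEEP (return); live=['c']
  [4] a = 0  -> DEAD (a not live)
  [3] x = 9  -> DEAD (x not live)
  [2] c = y  -> KEEP; live=['y']
  [1] y = 6  -> KEEP; live=[]
Result (3 stmts):
  y = 6
  c = y
  return c

Answer: y = 6
c = y
return c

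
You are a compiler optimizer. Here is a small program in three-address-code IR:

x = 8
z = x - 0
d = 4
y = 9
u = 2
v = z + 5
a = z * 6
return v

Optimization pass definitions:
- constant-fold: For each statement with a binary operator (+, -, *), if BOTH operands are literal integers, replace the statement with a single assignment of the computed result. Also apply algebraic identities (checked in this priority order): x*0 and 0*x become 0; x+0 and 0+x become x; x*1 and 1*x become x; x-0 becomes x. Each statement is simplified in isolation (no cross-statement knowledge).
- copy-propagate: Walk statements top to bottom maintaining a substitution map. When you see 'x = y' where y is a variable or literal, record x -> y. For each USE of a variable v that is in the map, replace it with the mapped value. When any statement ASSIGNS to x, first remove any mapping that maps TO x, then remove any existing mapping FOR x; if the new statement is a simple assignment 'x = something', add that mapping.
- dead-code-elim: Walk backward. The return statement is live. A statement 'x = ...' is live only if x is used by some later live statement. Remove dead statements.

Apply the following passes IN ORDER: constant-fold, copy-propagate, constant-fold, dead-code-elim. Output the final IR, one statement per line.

Answer: v = 13
return v

Derivation:
Initial IR:
  x = 8
  z = x - 0
  d = 4
  y = 9
  u = 2
  v = z + 5
  a = z * 6
  return v
After constant-fold (8 stmts):
  x = 8
  z = x
  d = 4
  y = 9
  u = 2
  v = z + 5
  a = z * 6
  return v
After copy-propagate (8 stmts):
  x = 8
  z = 8
  d = 4
  y = 9
  u = 2
  v = 8 + 5
  a = 8 * 6
  return v
After constant-fold (8 stmts):
  x = 8
  z = 8
  d = 4
  y = 9
  u = 2
  v = 13
  a = 48
  return v
After dead-code-elim (2 stmts):
  v = 13
  return v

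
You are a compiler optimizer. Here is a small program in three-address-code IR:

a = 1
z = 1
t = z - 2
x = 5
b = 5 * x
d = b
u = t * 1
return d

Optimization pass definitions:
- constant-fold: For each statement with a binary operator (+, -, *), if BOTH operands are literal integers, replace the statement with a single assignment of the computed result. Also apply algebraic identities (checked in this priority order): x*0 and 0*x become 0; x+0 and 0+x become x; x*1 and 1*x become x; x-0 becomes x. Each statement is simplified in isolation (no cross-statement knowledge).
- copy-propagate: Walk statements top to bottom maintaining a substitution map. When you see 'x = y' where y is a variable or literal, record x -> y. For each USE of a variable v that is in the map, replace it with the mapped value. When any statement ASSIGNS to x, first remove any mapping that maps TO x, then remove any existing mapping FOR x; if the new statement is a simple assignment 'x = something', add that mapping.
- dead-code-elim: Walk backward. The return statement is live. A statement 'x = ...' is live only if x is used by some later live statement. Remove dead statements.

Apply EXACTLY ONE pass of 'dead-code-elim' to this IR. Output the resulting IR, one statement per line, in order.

Applying dead-code-elim statement-by-statement:
  [8] return d  -> KEEP (return); live=['d']
  [7] u = t * 1  -> DEAD (u not live)
  [6] d = b  -> KEEP; live=['b']
  [5] b = 5 * x  -> KEEP; live=['x']
  [4] x = 5  -> KEEP; live=[]
  [3] t = z - 2  -> DEAD (t not live)
  [2] z = 1  -> DEAD (z not live)
  [1] a = 1  -> DEAD (a not live)
Result (4 stmts):
  x = 5
  b = 5 * x
  d = b
  return d

Answer: x = 5
b = 5 * x
d = b
return d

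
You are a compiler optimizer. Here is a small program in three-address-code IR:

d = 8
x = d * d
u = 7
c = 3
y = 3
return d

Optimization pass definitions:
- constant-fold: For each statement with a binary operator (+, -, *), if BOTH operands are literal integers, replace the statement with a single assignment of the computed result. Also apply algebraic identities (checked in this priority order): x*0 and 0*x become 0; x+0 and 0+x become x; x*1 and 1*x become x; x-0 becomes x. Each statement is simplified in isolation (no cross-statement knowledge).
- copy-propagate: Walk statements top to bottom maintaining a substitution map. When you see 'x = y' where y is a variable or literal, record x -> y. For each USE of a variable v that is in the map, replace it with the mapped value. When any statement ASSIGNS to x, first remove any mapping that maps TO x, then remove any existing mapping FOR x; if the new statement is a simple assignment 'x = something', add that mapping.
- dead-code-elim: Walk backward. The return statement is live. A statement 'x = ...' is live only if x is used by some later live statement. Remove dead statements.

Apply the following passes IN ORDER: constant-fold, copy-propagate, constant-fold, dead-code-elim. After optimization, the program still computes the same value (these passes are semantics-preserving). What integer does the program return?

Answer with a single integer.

Initial IR:
  d = 8
  x = d * d
  u = 7
  c = 3
  y = 3
  return d
After constant-fold (6 stmts):
  d = 8
  x = d * d
  u = 7
  c = 3
  y = 3
  return d
After copy-propagate (6 stmts):
  d = 8
  x = 8 * 8
  u = 7
  c = 3
  y = 3
  return 8
After constant-fold (6 stmts):
  d = 8
  x = 64
  u = 7
  c = 3
  y = 3
  return 8
After dead-code-elim (1 stmts):
  return 8
Evaluate:
  d = 8  =>  d = 8
  x = d * d  =>  x = 64
  u = 7  =>  u = 7
  c = 3  =>  c = 3
  y = 3  =>  y = 3
  return d = 8

Answer: 8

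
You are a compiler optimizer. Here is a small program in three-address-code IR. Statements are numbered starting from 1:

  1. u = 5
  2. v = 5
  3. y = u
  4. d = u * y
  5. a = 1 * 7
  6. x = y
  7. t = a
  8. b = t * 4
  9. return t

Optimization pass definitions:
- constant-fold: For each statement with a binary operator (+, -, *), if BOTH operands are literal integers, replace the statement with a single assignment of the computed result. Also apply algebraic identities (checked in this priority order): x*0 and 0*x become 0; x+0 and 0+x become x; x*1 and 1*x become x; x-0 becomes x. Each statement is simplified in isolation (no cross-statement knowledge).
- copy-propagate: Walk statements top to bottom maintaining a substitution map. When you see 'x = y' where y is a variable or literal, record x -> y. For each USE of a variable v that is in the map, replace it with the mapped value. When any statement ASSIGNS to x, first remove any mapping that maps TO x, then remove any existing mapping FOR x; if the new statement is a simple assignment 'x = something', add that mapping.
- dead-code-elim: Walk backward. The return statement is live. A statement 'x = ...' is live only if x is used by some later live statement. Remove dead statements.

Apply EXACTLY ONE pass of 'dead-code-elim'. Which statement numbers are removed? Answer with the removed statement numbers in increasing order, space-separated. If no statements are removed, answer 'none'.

Backward liveness scan:
Stmt 1 'u = 5': DEAD (u not in live set [])
Stmt 2 'v = 5': DEAD (v not in live set [])
Stmt 3 'y = u': DEAD (y not in live set [])
Stmt 4 'd = u * y': DEAD (d not in live set [])
Stmt 5 'a = 1 * 7': KEEP (a is live); live-in = []
Stmt 6 'x = y': DEAD (x not in live set ['a'])
Stmt 7 't = a': KEEP (t is live); live-in = ['a']
Stmt 8 'b = t * 4': DEAD (b not in live set ['t'])
Stmt 9 'return t': KEEP (return); live-in = ['t']
Removed statement numbers: [1, 2, 3, 4, 6, 8]
Surviving IR:
  a = 1 * 7
  t = a
  return t

Answer: 1 2 3 4 6 8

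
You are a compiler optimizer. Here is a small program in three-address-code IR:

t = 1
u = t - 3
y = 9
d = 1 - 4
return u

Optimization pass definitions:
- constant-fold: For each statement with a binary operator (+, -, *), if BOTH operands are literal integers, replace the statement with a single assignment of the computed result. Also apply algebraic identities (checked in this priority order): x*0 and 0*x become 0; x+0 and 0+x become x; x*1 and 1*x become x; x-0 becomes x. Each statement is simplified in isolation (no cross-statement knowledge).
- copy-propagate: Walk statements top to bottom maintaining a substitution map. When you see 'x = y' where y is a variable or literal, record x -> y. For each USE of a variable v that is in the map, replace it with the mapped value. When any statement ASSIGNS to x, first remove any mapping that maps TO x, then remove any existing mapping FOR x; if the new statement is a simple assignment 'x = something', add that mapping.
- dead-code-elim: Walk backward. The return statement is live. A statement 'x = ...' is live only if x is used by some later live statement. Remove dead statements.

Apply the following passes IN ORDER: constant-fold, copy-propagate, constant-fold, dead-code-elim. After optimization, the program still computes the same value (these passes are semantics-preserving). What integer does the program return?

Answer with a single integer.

Initial IR:
  t = 1
  u = t - 3
  y = 9
  d = 1 - 4
  return u
After constant-fold (5 stmts):
  t = 1
  u = t - 3
  y = 9
  d = -3
  return u
After copy-propagate (5 stmts):
  t = 1
  u = 1 - 3
  y = 9
  d = -3
  return u
After constant-fold (5 stmts):
  t = 1
  u = -2
  y = 9
  d = -3
  return u
After dead-code-elim (2 stmts):
  u = -2
  return u
Evaluate:
  t = 1  =>  t = 1
  u = t - 3  =>  u = -2
  y = 9  =>  y = 9
  d = 1 - 4  =>  d = -3
  return u = -2

Answer: -2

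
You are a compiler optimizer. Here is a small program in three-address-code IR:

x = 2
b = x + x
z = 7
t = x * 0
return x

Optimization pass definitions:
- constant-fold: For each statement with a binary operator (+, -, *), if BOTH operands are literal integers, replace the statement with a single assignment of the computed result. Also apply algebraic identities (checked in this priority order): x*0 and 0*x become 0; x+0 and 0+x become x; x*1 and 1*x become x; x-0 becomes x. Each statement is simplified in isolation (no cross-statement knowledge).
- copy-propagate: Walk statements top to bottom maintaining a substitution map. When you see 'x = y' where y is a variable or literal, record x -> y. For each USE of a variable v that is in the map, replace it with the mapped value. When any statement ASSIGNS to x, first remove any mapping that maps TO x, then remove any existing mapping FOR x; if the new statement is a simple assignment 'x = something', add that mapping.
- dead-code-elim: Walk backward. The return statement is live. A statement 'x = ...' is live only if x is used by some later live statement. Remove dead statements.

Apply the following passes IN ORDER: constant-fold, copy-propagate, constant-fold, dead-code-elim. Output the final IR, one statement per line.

Initial IR:
  x = 2
  b = x + x
  z = 7
  t = x * 0
  return x
After constant-fold (5 stmts):
  x = 2
  b = x + x
  z = 7
  t = 0
  return x
After copy-propagate (5 stmts):
  x = 2
  b = 2 + 2
  z = 7
  t = 0
  return 2
After constant-fold (5 stmts):
  x = 2
  b = 4
  z = 7
  t = 0
  return 2
After dead-code-elim (1 stmts):
  return 2

Answer: return 2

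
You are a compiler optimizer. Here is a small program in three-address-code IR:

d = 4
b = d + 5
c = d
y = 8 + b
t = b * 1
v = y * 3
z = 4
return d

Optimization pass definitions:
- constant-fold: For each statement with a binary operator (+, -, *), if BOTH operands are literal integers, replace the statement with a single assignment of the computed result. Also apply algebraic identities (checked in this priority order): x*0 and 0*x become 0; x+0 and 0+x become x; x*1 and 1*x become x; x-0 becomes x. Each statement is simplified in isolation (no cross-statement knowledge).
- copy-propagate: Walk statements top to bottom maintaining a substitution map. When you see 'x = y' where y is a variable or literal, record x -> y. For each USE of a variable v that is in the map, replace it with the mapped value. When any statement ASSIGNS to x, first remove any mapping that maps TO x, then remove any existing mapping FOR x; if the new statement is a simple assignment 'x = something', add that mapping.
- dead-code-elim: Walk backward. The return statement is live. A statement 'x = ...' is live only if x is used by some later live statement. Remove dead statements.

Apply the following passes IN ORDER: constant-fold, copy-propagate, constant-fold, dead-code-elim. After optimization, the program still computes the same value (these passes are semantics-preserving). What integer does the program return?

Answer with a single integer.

Initial IR:
  d = 4
  b = d + 5
  c = d
  y = 8 + b
  t = b * 1
  v = y * 3
  z = 4
  return d
After constant-fold (8 stmts):
  d = 4
  b = d + 5
  c = d
  y = 8 + b
  t = b
  v = y * 3
  z = 4
  return d
After copy-propagate (8 stmts):
  d = 4
  b = 4 + 5
  c = 4
  y = 8 + b
  t = b
  v = y * 3
  z = 4
  return 4
After constant-fold (8 stmts):
  d = 4
  b = 9
  c = 4
  y = 8 + b
  t = b
  v = y * 3
  z = 4
  return 4
After dead-code-elim (1 stmts):
  return 4
Evaluate:
  d = 4  =>  d = 4
  b = d + 5  =>  b = 9
  c = d  =>  c = 4
  y = 8 + b  =>  y = 17
  t = b * 1  =>  t = 9
  v = y * 3  =>  v = 51
  z = 4  =>  z = 4
  return d = 4

Answer: 4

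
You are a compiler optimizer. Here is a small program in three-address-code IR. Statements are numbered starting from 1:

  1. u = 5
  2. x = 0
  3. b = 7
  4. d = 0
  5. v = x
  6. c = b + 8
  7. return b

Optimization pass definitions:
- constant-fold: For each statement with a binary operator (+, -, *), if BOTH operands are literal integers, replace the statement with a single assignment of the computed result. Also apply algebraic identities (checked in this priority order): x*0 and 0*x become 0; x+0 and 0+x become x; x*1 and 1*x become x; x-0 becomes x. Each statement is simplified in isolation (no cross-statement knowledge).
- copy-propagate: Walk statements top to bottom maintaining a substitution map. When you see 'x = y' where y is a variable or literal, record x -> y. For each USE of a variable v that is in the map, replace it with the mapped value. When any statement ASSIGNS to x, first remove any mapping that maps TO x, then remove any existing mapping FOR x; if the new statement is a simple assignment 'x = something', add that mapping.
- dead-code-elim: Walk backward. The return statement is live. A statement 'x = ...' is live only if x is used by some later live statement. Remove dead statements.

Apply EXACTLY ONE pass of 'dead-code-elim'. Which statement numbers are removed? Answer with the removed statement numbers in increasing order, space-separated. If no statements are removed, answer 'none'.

Backward liveness scan:
Stmt 1 'u = 5': DEAD (u not in live set [])
Stmt 2 'x = 0': DEAD (x not in live set [])
Stmt 3 'b = 7': KEEP (b is live); live-in = []
Stmt 4 'd = 0': DEAD (d not in live set ['b'])
Stmt 5 'v = x': DEAD (v not in live set ['b'])
Stmt 6 'c = b + 8': DEAD (c not in live set ['b'])
Stmt 7 'return b': KEEP (return); live-in = ['b']
Removed statement numbers: [1, 2, 4, 5, 6]
Surviving IR:
  b = 7
  return b

Answer: 1 2 4 5 6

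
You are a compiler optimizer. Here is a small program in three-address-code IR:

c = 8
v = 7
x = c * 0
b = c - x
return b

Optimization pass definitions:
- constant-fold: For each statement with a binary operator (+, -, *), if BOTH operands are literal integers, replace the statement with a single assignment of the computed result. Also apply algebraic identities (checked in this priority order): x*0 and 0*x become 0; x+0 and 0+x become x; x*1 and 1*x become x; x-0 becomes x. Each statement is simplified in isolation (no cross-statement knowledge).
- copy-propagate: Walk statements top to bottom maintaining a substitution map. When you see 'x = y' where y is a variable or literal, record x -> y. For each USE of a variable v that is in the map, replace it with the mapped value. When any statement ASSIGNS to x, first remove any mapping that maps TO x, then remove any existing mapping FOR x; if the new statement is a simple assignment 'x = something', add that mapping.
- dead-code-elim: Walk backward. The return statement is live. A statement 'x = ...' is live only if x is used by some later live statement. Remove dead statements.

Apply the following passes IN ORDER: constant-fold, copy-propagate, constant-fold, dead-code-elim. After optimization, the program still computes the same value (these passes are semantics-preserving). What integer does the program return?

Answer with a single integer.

Initial IR:
  c = 8
  v = 7
  x = c * 0
  b = c - x
  return b
After constant-fold (5 stmts):
  c = 8
  v = 7
  x = 0
  b = c - x
  return b
After copy-propagate (5 stmts):
  c = 8
  v = 7
  x = 0
  b = 8 - 0
  return b
After constant-fold (5 stmts):
  c = 8
  v = 7
  x = 0
  b = 8
  return b
After dead-code-elim (2 stmts):
  b = 8
  return b
Evaluate:
  c = 8  =>  c = 8
  v = 7  =>  v = 7
  x = c * 0  =>  x = 0
  b = c - x  =>  b = 8
  return b = 8

Answer: 8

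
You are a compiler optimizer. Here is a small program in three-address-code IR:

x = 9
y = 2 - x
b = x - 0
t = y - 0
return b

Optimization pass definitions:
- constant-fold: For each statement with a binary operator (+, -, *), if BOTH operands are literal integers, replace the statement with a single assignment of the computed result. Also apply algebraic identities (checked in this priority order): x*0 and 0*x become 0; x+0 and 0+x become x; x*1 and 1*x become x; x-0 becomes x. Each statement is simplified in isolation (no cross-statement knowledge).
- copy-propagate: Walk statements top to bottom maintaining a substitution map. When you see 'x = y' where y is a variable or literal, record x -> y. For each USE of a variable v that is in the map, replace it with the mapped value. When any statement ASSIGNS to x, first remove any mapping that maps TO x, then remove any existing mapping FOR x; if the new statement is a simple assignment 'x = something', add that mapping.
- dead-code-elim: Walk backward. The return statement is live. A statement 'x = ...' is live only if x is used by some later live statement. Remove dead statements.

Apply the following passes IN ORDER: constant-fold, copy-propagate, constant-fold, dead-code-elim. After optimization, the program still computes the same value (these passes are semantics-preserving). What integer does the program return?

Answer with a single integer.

Answer: 9

Derivation:
Initial IR:
  x = 9
  y = 2 - x
  b = x - 0
  t = y - 0
  return b
After constant-fold (5 stmts):
  x = 9
  y = 2 - x
  b = x
  t = y
  return b
After copy-propagate (5 stmts):
  x = 9
  y = 2 - 9
  b = 9
  t = y
  return 9
After constant-fold (5 stmts):
  x = 9
  y = -7
  b = 9
  t = y
  return 9
After dead-code-elim (1 stmts):
  return 9
Evaluate:
  x = 9  =>  x = 9
  y = 2 - x  =>  y = -7
  b = x - 0  =>  b = 9
  t = y - 0  =>  t = -7
  return b = 9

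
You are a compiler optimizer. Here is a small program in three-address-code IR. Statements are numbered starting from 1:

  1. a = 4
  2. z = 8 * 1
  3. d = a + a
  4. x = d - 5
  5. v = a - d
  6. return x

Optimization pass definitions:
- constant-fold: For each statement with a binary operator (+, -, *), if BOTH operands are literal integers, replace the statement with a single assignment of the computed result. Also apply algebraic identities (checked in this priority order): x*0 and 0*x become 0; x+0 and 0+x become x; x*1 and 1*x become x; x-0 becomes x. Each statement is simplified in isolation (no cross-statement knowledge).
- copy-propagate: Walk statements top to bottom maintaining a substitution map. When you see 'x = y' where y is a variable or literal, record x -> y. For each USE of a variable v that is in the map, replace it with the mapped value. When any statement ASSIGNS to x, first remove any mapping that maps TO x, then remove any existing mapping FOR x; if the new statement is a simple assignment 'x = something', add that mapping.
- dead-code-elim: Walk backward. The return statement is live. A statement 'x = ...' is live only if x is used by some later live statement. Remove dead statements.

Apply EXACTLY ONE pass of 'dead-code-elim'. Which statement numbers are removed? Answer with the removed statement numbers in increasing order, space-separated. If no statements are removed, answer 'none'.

Backward liveness scan:
Stmt 1 'a = 4': KEEP (a is live); live-in = []
Stmt 2 'z = 8 * 1': DEAD (z not in live set ['a'])
Stmt 3 'd = a + a': KEEP (d is live); live-in = ['a']
Stmt 4 'x = d - 5': KEEP (x is live); live-in = ['d']
Stmt 5 'v = a - d': DEAD (v not in live set ['x'])
Stmt 6 'return x': KEEP (return); live-in = ['x']
Removed statement numbers: [2, 5]
Surviving IR:
  a = 4
  d = a + a
  x = d - 5
  return x

Answer: 2 5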